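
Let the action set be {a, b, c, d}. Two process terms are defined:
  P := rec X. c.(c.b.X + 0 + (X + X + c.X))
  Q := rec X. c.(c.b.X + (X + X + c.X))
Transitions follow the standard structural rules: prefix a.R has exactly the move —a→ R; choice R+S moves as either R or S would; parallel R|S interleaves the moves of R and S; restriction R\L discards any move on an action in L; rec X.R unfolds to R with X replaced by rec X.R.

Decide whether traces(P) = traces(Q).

trace-equivalent

LTS(P): 3 reachable states
  u0 = rec X. c.(c.b.X + 0 + (X + X + c.X)) :: -c-> u1
  u1 = c.b.(rec X. c.(c.b.X + 0 + (X + X + c.X))) + 0 + ((rec X. c.(c.b.X + 0 + (X + X + c.X))) + (rec X. c.(c.b.X + 0 + (X + X + c.X))) + c.(rec X. c.(c.b.X + 0 + (X + X + c.X)))) :: -c-> u0, -c-> u1, -c-> u2
  u2 = b.(rec X. c.(c.b.X + 0 + (X + X + c.X))) :: -b-> u0
LTS(Q): 3 reachable states
  v0 = rec X. c.(c.b.X + (X + X + c.X)) :: -c-> v1
  v1 = c.b.(rec X. c.(c.b.X + (X + X + c.X))) + ((rec X. c.(c.b.X + (X + X + c.X))) + (rec X. c.(c.b.X + (X + X + c.X))) + c.(rec X. c.(c.b.X + (X + X + c.X)))) :: -c-> v0, -c-> v1, -c-> v2
  v2 = b.(rec X. c.(c.b.X + (X + X + c.X))) :: -b-> v0
Bisimilarity quotient blocks:
  B0 = {u0, v0}
  B1 = {u1, v1}
  B2 = {u2, v2}
u0 ∈ B0, v0 ∈ B0 → same block
Bisimilar ⇒ trace-equivalent.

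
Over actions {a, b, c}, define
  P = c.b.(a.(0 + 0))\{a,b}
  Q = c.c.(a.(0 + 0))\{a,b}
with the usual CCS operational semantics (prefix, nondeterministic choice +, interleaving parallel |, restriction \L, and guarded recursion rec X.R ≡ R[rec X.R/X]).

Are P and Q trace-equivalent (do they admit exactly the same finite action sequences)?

Reachable graph of P (3 states):
  u0 = c.b.(a.(0 + 0))\{a,b} :: —c→ u1
  u1 = b.(a.(0 + 0))\{a,b} :: —b→ u2
  u2 = (a.(0 + 0))\{a,b} :: ∅
Reachable graph of Q (3 states):
  v0 = c.c.(a.(0 + 0))\{a,b} :: —c→ v1
  v1 = c.(a.(0 + 0))\{a,b} :: —c→ v2
  v2 = (a.(0 + 0))\{a,b} :: ∅
Run σ = ⟨cb⟩ on P: start {u0}
  [1] c ⇒ {u1}
  [2] b ⇒ {u2}
  — P admits the full trace.
Run σ = ⟨cb⟩ on Q: start {v0}
  [1] c ⇒ {v1}
  [2] b ⇒ ∅  — Q cannot continue

trace-distinct — witness ⟨cb⟩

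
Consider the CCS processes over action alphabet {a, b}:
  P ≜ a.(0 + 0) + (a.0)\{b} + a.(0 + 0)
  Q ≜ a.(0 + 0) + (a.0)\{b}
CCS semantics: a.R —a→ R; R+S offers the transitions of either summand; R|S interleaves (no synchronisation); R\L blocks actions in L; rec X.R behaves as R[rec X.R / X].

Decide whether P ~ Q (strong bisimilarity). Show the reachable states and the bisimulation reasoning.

YES

Reachable graph of P (3 states):
  p0 = a.(0 + 0) + (a.0)\{b} + a.(0 + 0) :: -a-> p1, -a-> p2
  p1 = 0 + 0 :: deadlocked
  p2 = 0\{b} :: deadlocked
Reachable graph of Q (3 states):
  q0 = a.(0 + 0) + (a.0)\{b} :: -a-> q1, -a-> q2
  q1 = 0 + 0 :: deadlocked
  q2 = 0\{b} :: deadlocked
Coarsest stable partition (strong bisimilarity classes):
  B0 = {p0, q0}
  B1 = {p1, p2, q1, q2}
p0 ∈ B0, q0 ∈ B0 → same block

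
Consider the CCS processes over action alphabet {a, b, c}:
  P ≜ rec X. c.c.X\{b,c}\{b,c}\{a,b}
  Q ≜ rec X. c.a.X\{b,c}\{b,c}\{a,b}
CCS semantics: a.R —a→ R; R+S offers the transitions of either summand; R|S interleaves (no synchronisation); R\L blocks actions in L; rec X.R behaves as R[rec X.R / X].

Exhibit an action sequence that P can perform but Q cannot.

cc

Reachable graph of P (3 states):
  m0 = rec X. c.c.X\{b,c}\{b,c}\{a,b} → =c=> m1
  m1 = c.(rec X. c.c.X\{b,c}\{b,c}\{a,b})\{b,c}\{b,c}\{a,b} → =c=> m2
  m2 = (rec X. c.c.X\{b,c}\{b,c}\{a,b})\{b,c}\{b,c}\{a,b} → stopped
Reachable graph of Q (3 states):
  n0 = rec X. c.a.X\{b,c}\{b,c}\{a,b} → =c=> n1
  n1 = a.(rec X. c.a.X\{b,c}\{b,c}\{a,b})\{b,c}\{b,c}\{a,b} → =a=> n2
  n2 = (rec X. c.a.X\{b,c}\{b,c}\{a,b})\{b,c}\{b,c}\{a,b} → stopped
Run σ = ⟨cc⟩ on P: start {m0}
  [1] c ⇒ {m1}
  [2] c ⇒ {m2}
  — P admits the full trace.
Run σ = ⟨cc⟩ on Q: start {n0}
  [1] c ⇒ {n1}
  [2] c ⇒ no successor for Q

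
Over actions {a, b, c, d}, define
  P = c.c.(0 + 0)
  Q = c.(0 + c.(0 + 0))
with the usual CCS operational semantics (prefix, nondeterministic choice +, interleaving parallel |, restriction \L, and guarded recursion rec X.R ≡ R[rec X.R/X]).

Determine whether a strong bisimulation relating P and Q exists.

Reachable graph of P (3 states):
  s0 = c.c.(0 + 0) :: =c=> s1
  s1 = c.(0 + 0) :: =c=> s2
  s2 = 0 + 0 :: deadlocked
Reachable graph of Q (3 states):
  t0 = c.(0 + c.(0 + 0)) :: =c=> t1
  t1 = 0 + c.(0 + 0) :: =c=> t2
  t2 = 0 + 0 :: deadlocked
Bisimilarity quotient blocks:
  B0 = {s0, t0}
  B1 = {s1, t1}
  B2 = {s2, t2}
s0 ∈ B0, t0 ∈ B0 → same block

bisimilar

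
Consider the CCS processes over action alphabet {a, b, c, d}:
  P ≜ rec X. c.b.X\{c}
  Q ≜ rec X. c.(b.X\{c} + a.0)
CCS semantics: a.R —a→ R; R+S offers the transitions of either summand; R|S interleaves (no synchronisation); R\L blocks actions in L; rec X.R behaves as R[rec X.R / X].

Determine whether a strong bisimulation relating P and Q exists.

not bisimilar

LTS(P): 3 reachable states
  s0 = rec X. c.b.X\{c} ⊢ -c-> s1
  s1 = b.(rec X. c.b.X\{c})\{c} ⊢ -b-> s2
  s2 = (rec X. c.b.X\{c})\{c} ⊢ stopped
LTS(Q): 4 reachable states
  t0 = rec X. c.(b.X\{c} + a.0) ⊢ -c-> t1
  t1 = b.(rec X. c.(b.X\{c} + a.0))\{c} + a.0 ⊢ -a-> t2, -b-> t3
  t2 = 0 ⊢ stopped
  t3 = (rec X. c.(b.X\{c} + a.0))\{c} ⊢ stopped
Coarsest stable partition (strong bisimilarity classes):
  B0 = {s0}
  B1 = {s1}
  B2 = {s2, t2, t3}
  B3 = {t0}
  B4 = {t1}
s0 ∈ B0, t0 ∈ B3 → different blocks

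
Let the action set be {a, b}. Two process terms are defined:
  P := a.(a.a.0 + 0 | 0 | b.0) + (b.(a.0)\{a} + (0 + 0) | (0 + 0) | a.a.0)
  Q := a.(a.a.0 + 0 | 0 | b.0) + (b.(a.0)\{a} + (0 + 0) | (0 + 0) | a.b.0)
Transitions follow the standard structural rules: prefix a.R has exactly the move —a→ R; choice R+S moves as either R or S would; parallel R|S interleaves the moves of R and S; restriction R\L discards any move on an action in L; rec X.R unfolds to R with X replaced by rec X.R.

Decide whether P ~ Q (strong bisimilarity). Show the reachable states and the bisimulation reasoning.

LTS(P): 8 reachable states
  p0 = a.(a.a.0 + 0 | 0 | b.0) + (b.(a.0)\{a} + (0 + 0) | (0 + 0) | a.a.0) | -a-> p1, -a-> p2, -b-> p3
  p1 = (0 + 0) | (0 + 0) | a.0 | -a-> p4
  p2 = a.a.0 + 0 | 0 | b.0 | -a-> p5, -b-> p6
  p3 = (a.0)\{a} | stopped
  p4 = (0 + 0) | (0 + 0) | 0 | stopped
  p5 = a.0 | -a-> p7
  p6 = 0 | 0 | 0 | stopped
  p7 = 0 | stopped
LTS(Q): 8 reachable states
  q0 = a.(a.a.0 + 0 | 0 | b.0) + (b.(a.0)\{a} + (0 + 0) | (0 + 0) | a.b.0) | -a-> q1, -a-> q2, -b-> q3
  q1 = (0 + 0) | (0 + 0) | b.0 | -b-> q4
  q2 = a.a.0 + 0 | 0 | b.0 | -a-> q5, -b-> q6
  q3 = (a.0)\{a} | stopped
  q4 = (0 + 0) | (0 + 0) | 0 | stopped
  q5 = a.0 | -a-> q7
  q6 = 0 | 0 | 0 | stopped
  q7 = 0 | stopped
Coarsest stable partition (strong bisimilarity classes):
  B0 = {p0}
  B1 = {p1, p5, q5}
  B2 = {p3, p4, p6, p7, q3, q4, q6, q7}
  B3 = {p2, q2}
  B4 = {q0}
  B5 = {q1}
p0 ∈ B0, q0 ∈ B4 → different blocks

NO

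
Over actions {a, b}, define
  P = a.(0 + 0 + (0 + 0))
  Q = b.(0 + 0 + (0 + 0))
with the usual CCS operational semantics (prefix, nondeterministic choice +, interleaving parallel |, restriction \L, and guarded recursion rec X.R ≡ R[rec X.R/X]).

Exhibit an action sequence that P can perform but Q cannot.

LTS(P): 2 reachable states
  p0 = a.(0 + 0 + (0 + 0)) | ··a··> p1
  p1 = 0 + 0 + (0 + 0) | stopped
LTS(Q): 2 reachable states
  q0 = b.(0 + 0 + (0 + 0)) | ··b··> q1
  q1 = 0 + 0 + (0 + 0) | stopped
Run σ = ⟨a⟩ on P: start {p0}
  [1] a ⇒ {p1}
  — P admits the full trace.
Run σ = ⟨a⟩ on Q: start {q0}
  [1] a ⇒ ∅  — Q cannot continue

a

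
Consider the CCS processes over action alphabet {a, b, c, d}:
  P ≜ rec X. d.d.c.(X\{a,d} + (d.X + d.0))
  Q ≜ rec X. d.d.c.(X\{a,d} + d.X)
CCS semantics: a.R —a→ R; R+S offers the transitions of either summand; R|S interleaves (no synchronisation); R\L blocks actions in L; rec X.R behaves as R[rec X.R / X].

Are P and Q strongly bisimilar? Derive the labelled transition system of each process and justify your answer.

LTS(P): 5 reachable states
  s0 = rec X. d.d.c.(X\{a,d} + (d.X + d.0)) → —d→ s1
  s1 = d.c.((rec X. d.d.c.(X\{a,d} + (d.X + d.0)))\{a,d} + (d.(rec X. d.d.c.(X\{a,d} + (d.X + d.0))) + d.0)) → —d→ s2
  s2 = c.((rec X. d.d.c.(X\{a,d} + (d.X + d.0)))\{a,d} + (d.(rec X. d.d.c.(X\{a,d} + (d.X + d.0))) + d.0)) → —c→ s3
  s3 = (rec X. d.d.c.(X\{a,d} + (d.X + d.0)))\{a,d} + (d.(rec X. d.d.c.(X\{a,d} + (d.X + d.0))) + d.0) → —d→ s0, —d→ s4
  s4 = 0 → stopped
LTS(Q): 4 reachable states
  t0 = rec X. d.d.c.(X\{a,d} + d.X) → —d→ t1
  t1 = d.c.((rec X. d.d.c.(X\{a,d} + d.X))\{a,d} + d.(rec X. d.d.c.(X\{a,d} + d.X))) → —d→ t2
  t2 = c.((rec X. d.d.c.(X\{a,d} + d.X))\{a,d} + d.(rec X. d.d.c.(X\{a,d} + d.X))) → —c→ t3
  t3 = (rec X. d.d.c.(X\{a,d} + d.X))\{a,d} + d.(rec X. d.d.c.(X\{a,d} + d.X)) → —d→ t0
Coarsest stable partition (strong bisimilarity classes):
  B0 = {s0}
  B1 = {s1}
  B2 = {s2}
  B3 = {s3}
  B4 = {s4}
  B5 = {t0}
  B6 = {t1}
  B7 = {t2}
  B8 = {t3}
s0 ∈ B0, t0 ∈ B5 → different blocks

not bisimilar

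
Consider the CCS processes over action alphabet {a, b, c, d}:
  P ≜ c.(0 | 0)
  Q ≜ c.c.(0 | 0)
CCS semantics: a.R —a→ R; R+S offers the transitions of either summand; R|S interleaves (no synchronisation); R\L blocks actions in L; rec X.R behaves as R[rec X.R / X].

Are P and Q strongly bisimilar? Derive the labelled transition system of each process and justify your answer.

NO

Reachable graph of P (2 states):
  p0 = c.(0 | 0) → —c→ p1
  p1 = 0 | 0 → ∅
Reachable graph of Q (3 states):
  q0 = c.c.(0 | 0) → —c→ q1
  q1 = c.(0 | 0) → —c→ q2
  q2 = 0 | 0 → ∅
Bisimilarity quotient blocks:
  B0 = {p0, q1}
  B1 = {p1, q2}
  B2 = {q0}
p0 ∈ B0, q0 ∈ B2 → different blocks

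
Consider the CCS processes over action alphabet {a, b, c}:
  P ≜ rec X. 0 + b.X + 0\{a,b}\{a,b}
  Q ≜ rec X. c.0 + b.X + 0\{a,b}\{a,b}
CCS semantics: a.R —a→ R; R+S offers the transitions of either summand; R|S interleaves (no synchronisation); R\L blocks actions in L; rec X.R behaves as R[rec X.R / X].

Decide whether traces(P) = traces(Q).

P's transition system — 1 states:
  p0 = rec X. 0 + b.X + 0\{a,b}\{a,b} has moves —b→ p0
Q's transition system — 2 states:
  q0 = rec X. c.0 + b.X + 0\{a,b}\{a,b} has moves —b→ q0, —c→ q1
  q1 = 0 has moves ·
Run σ = ⟨c⟩ on Q: start {q0}
  step 1 (c): {q1}
  Q completes σ.
Run σ = ⟨c⟩ on P: start {p0}
  step 1 (c): ∅ (P stuck)

trace-distinct — witness ⟨c⟩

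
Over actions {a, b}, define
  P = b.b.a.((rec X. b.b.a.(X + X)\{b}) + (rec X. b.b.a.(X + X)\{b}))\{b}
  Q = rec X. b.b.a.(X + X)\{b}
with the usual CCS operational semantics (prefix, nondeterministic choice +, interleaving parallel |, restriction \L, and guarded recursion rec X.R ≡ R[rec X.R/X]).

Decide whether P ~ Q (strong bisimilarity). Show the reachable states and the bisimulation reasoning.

Reachable graph of P (4 states):
  m0 = b.b.a.((rec X. b.b.a.(X + X)\{b}) + (rec X. b.b.a.(X + X)\{b}))\{b} ⊢ -b-> m1
  m1 = b.a.((rec X. b.b.a.(X + X)\{b}) + (rec X. b.b.a.(X + X)\{b}))\{b} ⊢ -b-> m2
  m2 = a.((rec X. b.b.a.(X + X)\{b}) + (rec X. b.b.a.(X + X)\{b}))\{b} ⊢ -a-> m3
  m3 = ((rec X. b.b.a.(X + X)\{b}) + (rec X. b.b.a.(X + X)\{b}))\{b} ⊢ (no moves)
Reachable graph of Q (4 states):
  n0 = rec X. b.b.a.(X + X)\{b} ⊢ -b-> n1
  n1 = b.a.((rec X. b.b.a.(X + X)\{b}) + (rec X. b.b.a.(X + X)\{b}))\{b} ⊢ -b-> n2
  n2 = a.((rec X. b.b.a.(X + X)\{b}) + (rec X. b.b.a.(X + X)\{b}))\{b} ⊢ -a-> n3
  n3 = ((rec X. b.b.a.(X + X)\{b}) + (rec X. b.b.a.(X + X)\{b}))\{b} ⊢ (no moves)
Coarsest stable partition (strong bisimilarity classes):
  B0 = {m0, n0}
  B1 = {m1, n1}
  B2 = {m2, n2}
  B3 = {m3, n3}
m0 ∈ B0, n0 ∈ B0 → same block

bisimilar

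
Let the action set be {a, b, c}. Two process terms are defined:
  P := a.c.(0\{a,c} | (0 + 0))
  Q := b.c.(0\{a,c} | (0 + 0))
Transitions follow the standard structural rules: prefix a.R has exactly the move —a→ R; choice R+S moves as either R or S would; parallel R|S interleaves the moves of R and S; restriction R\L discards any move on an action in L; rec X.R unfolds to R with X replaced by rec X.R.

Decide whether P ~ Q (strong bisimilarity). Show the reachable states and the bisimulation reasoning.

LTS(P): 3 reachable states
  s0 = a.c.(0\{a,c} | (0 + 0)) :: ··a··> s1
  s1 = c.(0\{a,c} | (0 + 0)) :: ··c··> s2
  s2 = 0\{a,c} | (0 + 0) :: stopped
LTS(Q): 3 reachable states
  t0 = b.c.(0\{a,c} | (0 + 0)) :: ··b··> t1
  t1 = c.(0\{a,c} | (0 + 0)) :: ··c··> t2
  t2 = 0\{a,c} | (0 + 0) :: stopped
Coarsest stable partition (strong bisimilarity classes):
  B0 = {s0}
  B1 = {s1, t1}
  B2 = {s2, t2}
  B3 = {t0}
s0 ∈ B0, t0 ∈ B3 → different blocks

not bisimilar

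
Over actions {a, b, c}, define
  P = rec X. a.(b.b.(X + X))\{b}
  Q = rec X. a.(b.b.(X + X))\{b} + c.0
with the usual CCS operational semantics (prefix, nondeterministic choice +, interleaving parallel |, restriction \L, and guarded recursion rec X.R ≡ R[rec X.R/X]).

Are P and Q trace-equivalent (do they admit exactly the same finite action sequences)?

Reachable graph of P (2 states):
  s0 = rec X. a.(b.b.(X + X))\{b} has moves =a=> s1
  s1 = (b.b.((rec X. a.(b.b.(X + X))\{b}) + (rec X. a.(b.b.(X + X))\{b})))\{b} has moves ·
Reachable graph of Q (3 states):
  t0 = rec X. a.(b.b.(X + X))\{b} + c.0 has moves =a=> t1, =c=> t2
  t1 = (b.b.((rec X. a.(b.b.(X + X))\{b} + c.0) + (rec X. a.(b.b.(X + X))\{b} + c.0)))\{b} has moves ·
  t2 = 0 has moves ·
Run σ = ⟨c⟩ on Q: start {t0}
  step 1 (c): {t2}
  ✓ Q
Run σ = ⟨c⟩ on P: start {s0}
  step 1 (c): ∅  — P cannot continue

NO — witness ⟨c⟩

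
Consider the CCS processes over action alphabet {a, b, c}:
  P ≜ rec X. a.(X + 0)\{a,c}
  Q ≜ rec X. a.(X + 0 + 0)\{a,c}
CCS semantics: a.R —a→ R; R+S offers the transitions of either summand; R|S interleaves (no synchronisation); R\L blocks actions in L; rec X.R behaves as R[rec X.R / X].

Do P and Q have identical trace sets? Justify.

Reachable graph of P (2 states):
  m0 = rec X. a.(X + 0)\{a,c} ⊢ --a--▸ m1
  m1 = ((rec X. a.(X + 0)\{a,c}) + 0)\{a,c} ⊢ stopped
Reachable graph of Q (2 states):
  n0 = rec X. a.(X + 0 + 0)\{a,c} ⊢ --a--▸ n1
  n1 = ((rec X. a.(X + 0 + 0)\{a,c}) + 0 + 0)\{a,c} ⊢ stopped
Bisimilarity quotient blocks:
  B0 = {m0, n0}
  B1 = {m1, n1}
m0 ∈ B0, n0 ∈ B0 → same block
Bisimilar ⇒ trace-equivalent.

traces(P) = traces(Q)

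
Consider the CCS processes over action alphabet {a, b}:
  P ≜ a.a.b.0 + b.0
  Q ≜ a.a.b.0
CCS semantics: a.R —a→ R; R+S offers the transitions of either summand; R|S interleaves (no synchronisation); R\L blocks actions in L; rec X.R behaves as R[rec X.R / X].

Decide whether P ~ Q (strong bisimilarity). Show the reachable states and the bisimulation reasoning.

LTS(P): 4 reachable states
  m0 = a.a.b.0 + b.0 :: —a→ m1, —b→ m2
  m1 = a.b.0 :: —a→ m3
  m2 = 0 :: deadlocked
  m3 = b.0 :: —b→ m2
LTS(Q): 4 reachable states
  n0 = a.a.b.0 :: —a→ n1
  n1 = a.b.0 :: —a→ n2
  n2 = b.0 :: —b→ n3
  n3 = 0 :: deadlocked
Partition-refinement fixed point:
  B0 = {m0}
  B1 = {m1, n1}
  B2 = {m3, n2}
  B3 = {m2, n3}
  B4 = {n0}
m0 ∈ B0, n0 ∈ B4 → different blocks

NO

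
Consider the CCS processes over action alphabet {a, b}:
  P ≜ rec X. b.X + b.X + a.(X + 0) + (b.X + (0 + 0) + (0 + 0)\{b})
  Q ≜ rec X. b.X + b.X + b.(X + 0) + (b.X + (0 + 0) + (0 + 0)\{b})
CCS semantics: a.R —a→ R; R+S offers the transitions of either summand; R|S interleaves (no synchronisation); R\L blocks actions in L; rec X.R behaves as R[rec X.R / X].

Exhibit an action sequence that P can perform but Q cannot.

a

LTS(P): 2 reachable states
  u0 = rec X. b.X + b.X + a.(X + 0) + (b.X + (0 + 0) + (0 + 0)\{b}) has moves =a=> u1, =b=> u0
  u1 = (rec X. b.X + b.X + a.(X + 0) + (b.X + (0 + 0) + (0 + 0)\{b})) + 0 has moves =a=> u1, =b=> u0
LTS(Q): 2 reachable states
  v0 = rec X. b.X + b.X + b.(X + 0) + (b.X + (0 + 0) + (0 + 0)\{b}) has moves =b=> v0, =b=> v1
  v1 = (rec X. b.X + b.X + b.(X + 0) + (b.X + (0 + 0) + (0 + 0)\{b})) + 0 has moves =b=> v0, =b=> v1
Executing a from P (initial set {u0}):
  after a @ step 1: {u1}
  P completes σ.
Executing a from Q (initial set {v0}):
  after a @ step 1: no successor for Q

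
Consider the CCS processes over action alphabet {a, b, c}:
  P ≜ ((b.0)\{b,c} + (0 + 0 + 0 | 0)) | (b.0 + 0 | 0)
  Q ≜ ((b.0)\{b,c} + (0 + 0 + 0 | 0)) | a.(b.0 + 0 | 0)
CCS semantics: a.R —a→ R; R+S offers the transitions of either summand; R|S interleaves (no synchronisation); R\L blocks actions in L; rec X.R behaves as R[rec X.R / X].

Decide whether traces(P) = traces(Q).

NO — witness ⟨b⟩

LTS(P): 2 reachable states
  m0 = ((b.0)\{b,c} + (0 + 0 + 0 | 0)) | (b.0 + 0 | 0) ⊢ ··b··> m1
  m1 = ((b.0)\{b,c} + (0 + 0 + 0 | 0)) | 0 ⊢ deadlocked
LTS(Q): 3 reachable states
  n0 = ((b.0)\{b,c} + (0 + 0 + 0 | 0)) | a.(b.0 + 0 | 0) ⊢ ··a··> n1
  n1 = ((b.0)\{b,c} + (0 + 0 + 0 | 0)) | (b.0 + 0 | 0) ⊢ ··b··> n2
  n2 = ((b.0)\{b,c} + (0 + 0 + 0 | 0)) | 0 ⊢ deadlocked
Run σ = ⟨b⟩ on P: start {m0}
  step 1 (b): {m1}
  — P admits the full trace.
Run σ = ⟨b⟩ on Q: start {n0}
  step 1 (b): ∅  — Q cannot continue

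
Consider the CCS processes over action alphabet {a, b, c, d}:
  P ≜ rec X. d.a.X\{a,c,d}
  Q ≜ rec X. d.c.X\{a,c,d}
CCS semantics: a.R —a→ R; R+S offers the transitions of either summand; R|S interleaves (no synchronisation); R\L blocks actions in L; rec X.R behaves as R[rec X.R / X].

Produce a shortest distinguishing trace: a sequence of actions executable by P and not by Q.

da

Reachable graph of P (3 states):
  u0 = rec X. d.a.X\{a,c,d} → --d--▸ u1
  u1 = a.(rec X. d.a.X\{a,c,d})\{a,c,d} → --a--▸ u2
  u2 = (rec X. d.a.X\{a,c,d})\{a,c,d} → ·
Reachable graph of Q (3 states):
  v0 = rec X. d.c.X\{a,c,d} → --d--▸ v1
  v1 = c.(rec X. d.c.X\{a,c,d})\{a,c,d} → --c--▸ v2
  v2 = (rec X. d.c.X\{a,c,d})\{a,c,d} → ·
Executing da from P (initial set {u0}):
  [1] d ⇒ {u1}
  [2] a ⇒ {u2}
  ✓ P
Executing da from Q (initial set {v0}):
  [1] d ⇒ {v1}
  [2] a ⇒ ∅ (Q stuck)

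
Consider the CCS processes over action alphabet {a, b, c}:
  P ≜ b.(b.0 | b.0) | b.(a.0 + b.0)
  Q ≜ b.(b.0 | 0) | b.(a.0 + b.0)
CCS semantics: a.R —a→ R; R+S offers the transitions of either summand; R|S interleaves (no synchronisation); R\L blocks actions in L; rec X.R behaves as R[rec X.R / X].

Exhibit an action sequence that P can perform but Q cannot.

Reachable graph of P (15 states):
  u0 = b.(b.0 | b.0) | b.(a.0 + b.0) :: ··b··> u1, ··b··> u2
  u1 = b.(b.0 | b.0) | (a.0 + b.0) :: ··a··> u3, ··b··> u3, ··b··> u4
  u2 = b.0 | b.0 | b.(a.0 + b.0) :: ··b··> u4, ··b··> u5, ··b··> u6
  u3 = b.(b.0 | b.0) | 0 :: ··b··> u7
  u4 = b.0 | b.0 | (a.0 + b.0) :: ··a··> u7, ··b··> u7, ··b··> u8, ··b··> u9
  u5 = 0 | b.0 | b.(a.0 + b.0) :: ··b··> u10, ··b··> u8
  u6 = b.0 | 0 | b.(a.0 + b.0) :: ··b··> u10, ··b··> u9
  u7 = b.0 | b.0 | 0 :: ··b··> u11, ··b··> u12
  u8 = 0 | b.0 | (a.0 + b.0) :: ··a··> u11, ··b··> u11, ··b··> u13
  u9 = b.0 | 0 | (a.0 + b.0) :: ··a··> u12, ··b··> u12, ··b··> u13
  u10 = 0 | 0 | b.(a.0 + b.0) :: ··b··> u13
  u11 = 0 | b.0 | 0 :: ··b··> u14
  u12 = b.0 | 0 | 0 :: ··b··> u14
  u13 = 0 | 0 | (a.0 + b.0) :: ··a··> u14, ··b··> u14
  u14 = 0 | 0 | 0 :: deadlocked
Reachable graph of Q (9 states):
  v0 = b.(b.0 | 0) | b.(a.0 + b.0) :: ··b··> v1, ··b··> v2
  v1 = b.(b.0 | 0) | (a.0 + b.0) :: ··a··> v3, ··b··> v3, ··b··> v4
  v2 = b.0 | 0 | b.(a.0 + b.0) :: ··b··> v4, ··b··> v5
  v3 = b.(b.0 | 0) | 0 :: ··b··> v6
  v4 = b.0 | 0 | (a.0 + b.0) :: ··a··> v6, ··b··> v6, ··b··> v7
  v5 = 0 | 0 | b.(a.0 + b.0) :: ··b··> v7
  v6 = b.0 | 0 | 0 :: ··b··> v8
  v7 = 0 | 0 | (a.0 + b.0) :: ··a··> v8, ··b··> v8
  v8 = 0 | 0 | 0 :: deadlocked
Run σ = ⟨bbabb⟩ on P: start {u0}
  after b @ step 1: {u1, u2}
  after b @ step 2: {u3, u4, u5, u6}
  after a @ step 3: {u7}
  after b @ step 4: {u11, u12}
  after b @ step 5: {u14}
  P completes σ.
Run σ = ⟨bbabb⟩ on Q: start {v0}
  after b @ step 1: {v1, v2}
  after b @ step 2: {v3, v4, v5}
  after a @ step 3: {v6}
  after b @ step 4: {v8}
  after b @ step 5: ∅ (Q stuck)

bbabb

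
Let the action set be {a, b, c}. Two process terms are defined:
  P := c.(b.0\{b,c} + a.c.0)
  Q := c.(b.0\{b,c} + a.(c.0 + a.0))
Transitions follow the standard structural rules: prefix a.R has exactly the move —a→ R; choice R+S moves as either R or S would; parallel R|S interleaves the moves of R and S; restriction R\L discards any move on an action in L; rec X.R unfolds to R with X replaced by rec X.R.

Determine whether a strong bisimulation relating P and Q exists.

LTS(P): 5 reachable states
  s0 = c.(b.0\{b,c} + a.c.0) → -c-> s1
  s1 = b.0\{b,c} + a.c.0 → -a-> s2, -b-> s3
  s2 = c.0 → -c-> s4
  s3 = 0\{b,c} → (no moves)
  s4 = 0 → (no moves)
LTS(Q): 5 reachable states
  t0 = c.(b.0\{b,c} + a.(c.0 + a.0)) → -c-> t1
  t1 = b.0\{b,c} + a.(c.0 + a.0) → -a-> t2, -b-> t3
  t2 = c.0 + a.0 → -a-> t4, -c-> t4
  t3 = 0\{b,c} → (no moves)
  t4 = 0 → (no moves)
Partition-refinement fixed point:
  B0 = {s0}
  B1 = {s1}
  B2 = {s3, s4, t3, t4}
  B3 = {s2}
  B4 = {t0}
  B5 = {t1}
  B6 = {t2}
s0 ∈ B0, t0 ∈ B4 → different blocks

not bisimilar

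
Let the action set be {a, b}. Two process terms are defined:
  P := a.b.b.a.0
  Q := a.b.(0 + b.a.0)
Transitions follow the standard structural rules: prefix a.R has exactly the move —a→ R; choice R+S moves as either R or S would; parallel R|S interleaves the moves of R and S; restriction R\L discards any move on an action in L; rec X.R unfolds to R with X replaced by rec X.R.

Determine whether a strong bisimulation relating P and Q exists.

LTS(P): 5 reachable states
  m0 = a.b.b.a.0 has moves =a=> m1
  m1 = b.b.a.0 has moves =b=> m2
  m2 = b.a.0 has moves =b=> m3
  m3 = a.0 has moves =a=> m4
  m4 = 0 has moves (no moves)
LTS(Q): 5 reachable states
  n0 = a.b.(0 + b.a.0) has moves =a=> n1
  n1 = b.(0 + b.a.0) has moves =b=> n2
  n2 = 0 + b.a.0 has moves =b=> n3
  n3 = a.0 has moves =a=> n4
  n4 = 0 has moves (no moves)
Coarsest stable partition (strong bisimilarity classes):
  B0 = {m0, n0}
  B1 = {m1, n1}
  B2 = {m2, n2}
  B3 = {m3, n3}
  B4 = {m4, n4}
m0 ∈ B0, n0 ∈ B0 → same block

YES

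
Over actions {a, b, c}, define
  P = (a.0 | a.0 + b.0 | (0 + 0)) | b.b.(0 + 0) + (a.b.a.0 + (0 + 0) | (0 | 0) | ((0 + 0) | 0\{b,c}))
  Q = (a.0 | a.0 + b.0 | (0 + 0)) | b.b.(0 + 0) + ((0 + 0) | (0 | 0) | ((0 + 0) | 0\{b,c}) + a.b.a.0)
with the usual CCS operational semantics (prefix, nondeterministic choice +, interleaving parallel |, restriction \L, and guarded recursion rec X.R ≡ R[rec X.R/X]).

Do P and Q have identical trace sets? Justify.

YES

LTS(P): 18 reachable states
  s0 = (a.0 | a.0 + b.0 | (0 + 0)) | b.b.(0 + 0) + (a.b.a.0 + (0 + 0) | (0 | 0) | ((0 + 0) | 0\{b,c})) ⊢ ··a··> s1, ··a··> s2, ··a··> s3, ··b··> s4, ··b··> s5
  s1 = 0 | a.0 | b.b.(0 + 0) ⊢ ··a··> s6, ··b··> s7
  s2 = a.0 | 0 | b.b.(0 + 0) ⊢ ··a··> s6, ··b··> s8
  s3 = b.a.0 ⊢ ··b··> s9
  s4 = (a.0 | a.0 + b.0 | (0 + 0)) | b.(0 + 0) ⊢ ··a··> s7, ··a··> s8, ··b··> s10, ··b··> s11
  s5 = 0 | (0 + 0) | b.b.(0 + 0) ⊢ ··b··> s11
  s6 = 0 | 0 | b.b.(0 + 0) ⊢ ··b··> s12
  s7 = 0 | a.0 | b.(0 + 0) ⊢ ··a··> s12, ··b··> s13
  s8 = a.0 | 0 | b.(0 + 0) ⊢ ··a··> s12, ··b··> s14
  s9 = a.0 ⊢ ··a··> s15
  s10 = (a.0 | a.0 + b.0 | (0 + 0)) | (0 + 0) ⊢ ··a··> s13, ··a··> s14, ··b··> s16
  s11 = 0 | (0 + 0) | b.(0 + 0) ⊢ ··b··> s16
  s12 = 0 | 0 | b.(0 + 0) ⊢ ··b··> s17
  s13 = 0 | a.0 | (0 + 0) ⊢ ··a··> s17
  s14 = a.0 | 0 | (0 + 0) ⊢ ··a··> s17
  s15 = 0 ⊢ deadlocked
  s16 = 0 | (0 + 0) | (0 + 0) ⊢ deadlocked
  s17 = 0 | 0 | (0 + 0) ⊢ deadlocked
LTS(Q): 18 reachable states
  t0 = (a.0 | a.0 + b.0 | (0 + 0)) | b.b.(0 + 0) + ((0 + 0) | (0 | 0) | ((0 + 0) | 0\{b,c}) + a.b.a.0) ⊢ ··a··> t1, ··a··> t2, ··a··> t3, ··b··> t4, ··b··> t5
  t1 = 0 | a.0 | b.b.(0 + 0) ⊢ ··a··> t6, ··b··> t7
  t2 = a.0 | 0 | b.b.(0 + 0) ⊢ ··a··> t6, ··b··> t8
  t3 = b.a.0 ⊢ ··b··> t9
  t4 = (a.0 | a.0 + b.0 | (0 + 0)) | b.(0 + 0) ⊢ ··a··> t7, ··a··> t8, ··b··> t10, ··b··> t11
  t5 = 0 | (0 + 0) | b.b.(0 + 0) ⊢ ··b··> t11
  t6 = 0 | 0 | b.b.(0 + 0) ⊢ ··b··> t12
  t7 = 0 | a.0 | b.(0 + 0) ⊢ ··a··> t12, ··b··> t13
  t8 = a.0 | 0 | b.(0 + 0) ⊢ ··a··> t12, ··b··> t14
  t9 = a.0 ⊢ ··a··> t15
  t10 = (a.0 | a.0 + b.0 | (0 + 0)) | (0 + 0) ⊢ ··a··> t13, ··a··> t14, ··b··> t16
  t11 = 0 | (0 + 0) | b.(0 + 0) ⊢ ··b··> t16
  t12 = 0 | 0 | b.(0 + 0) ⊢ ··b··> t17
  t13 = 0 | a.0 | (0 + 0) ⊢ ··a··> t17
  t14 = a.0 | 0 | (0 + 0) ⊢ ··a··> t17
  t15 = 0 ⊢ deadlocked
  t16 = 0 | (0 + 0) | (0 + 0) ⊢ deadlocked
  t17 = 0 | 0 | (0 + 0) ⊢ deadlocked
Partition-refinement fixed point:
  B0 = {s0, t0}
  B1 = {s5, s6, t5, t6}
  B2 = {s11, s12, t11, t12}
  B3 = {s15, s16, s17, t15, t16, t17}
  B4 = {s1, s2, t1, t2}
  B5 = {s7, s8, t7, t8}
  B6 = {s13, s14, s9, t13, t14, t9}
  B7 = {s4, t4}
  B8 = {s10, t10}
  B9 = {s3, t3}
s0 ∈ B0, t0 ∈ B0 → same block
Bisimilar ⇒ trace-equivalent.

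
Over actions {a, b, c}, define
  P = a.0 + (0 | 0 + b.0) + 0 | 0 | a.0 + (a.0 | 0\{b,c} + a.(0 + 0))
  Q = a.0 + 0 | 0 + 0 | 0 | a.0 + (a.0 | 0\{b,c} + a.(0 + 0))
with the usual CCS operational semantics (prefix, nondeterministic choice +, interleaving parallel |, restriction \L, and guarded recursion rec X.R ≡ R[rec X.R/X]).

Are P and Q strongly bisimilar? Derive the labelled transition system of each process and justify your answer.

not bisimilar

P's transition system — 5 states:
  p0 = a.0 + (0 | 0 + b.0) + 0 | 0 | a.0 + (a.0 | 0\{b,c} + a.(0 + 0)) → =a=> p1, =a=> p2, =a=> p3, =a=> p4, =b=> p1
  p1 = 0 → (no moves)
  p2 = 0 + 0 → (no moves)
  p3 = 0 | 0 | 0 → (no moves)
  p4 = 0 | 0\{b,c} → (no moves)
Q's transition system — 5 states:
  q0 = a.0 + 0 | 0 + 0 | 0 | a.0 + (a.0 | 0\{b,c} + a.(0 + 0)) → =a=> q1, =a=> q2, =a=> q3, =a=> q4
  q1 = 0 → (no moves)
  q2 = 0 + 0 → (no moves)
  q3 = 0 | 0 | 0 → (no moves)
  q4 = 0 | 0\{b,c} → (no moves)
Coarsest stable partition (strong bisimilarity classes):
  B0 = {p0}
  B1 = {p1, p2, p3, p4, q1, q2, q3, q4}
  B2 = {q0}
p0 ∈ B0, q0 ∈ B2 → different blocks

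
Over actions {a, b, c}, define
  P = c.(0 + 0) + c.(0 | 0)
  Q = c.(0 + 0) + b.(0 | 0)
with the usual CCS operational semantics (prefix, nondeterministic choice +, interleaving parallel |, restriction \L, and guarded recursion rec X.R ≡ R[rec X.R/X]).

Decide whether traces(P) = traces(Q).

traces(P) ≠ traces(Q) — witness ⟨b⟩

P's transition system — 3 states:
  p0 = c.(0 + 0) + c.(0 | 0) :: ··c··> p1, ··c··> p2
  p1 = 0 + 0 :: (no moves)
  p2 = 0 | 0 :: (no moves)
Q's transition system — 3 states:
  q0 = c.(0 + 0) + b.(0 | 0) :: ··b··> q1, ··c··> q2
  q1 = 0 | 0 :: (no moves)
  q2 = 0 + 0 :: (no moves)
Executing b from Q (initial set {q0}):
  step 1 (b): {q1}
  ✓ Q
Executing b from P (initial set {p0}):
  step 1 (b): no successor for P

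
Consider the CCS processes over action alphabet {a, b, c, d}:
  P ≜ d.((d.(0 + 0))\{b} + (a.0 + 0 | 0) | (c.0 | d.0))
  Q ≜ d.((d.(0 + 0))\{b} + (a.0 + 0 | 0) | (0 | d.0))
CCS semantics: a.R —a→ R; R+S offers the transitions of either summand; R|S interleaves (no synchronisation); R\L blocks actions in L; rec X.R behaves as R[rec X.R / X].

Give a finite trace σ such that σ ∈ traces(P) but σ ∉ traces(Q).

dc

Reachable graph of P (10 states):
  s0 = d.((d.(0 + 0))\{b} + (a.0 + 0 | 0) | (c.0 | d.0)) ⊢ --d--▸ s1
  s1 = (d.(0 + 0))\{b} + (a.0 + 0 | 0) | (c.0 | d.0) ⊢ --a--▸ s2, --c--▸ s3, --d--▸ s4, --d--▸ s5
  s2 = 0 | (c.0 | d.0) ⊢ --c--▸ s6, --d--▸ s7
  s3 = (a.0 + 0 | 0) | (0 | d.0) ⊢ --a--▸ s6, --d--▸ s8
  s4 = (0 + 0)\{b} ⊢ stopped
  s5 = (a.0 + 0 | 0) | (c.0 | 0) ⊢ --a--▸ s7, --c--▸ s8
  s6 = 0 | (0 | d.0) ⊢ --d--▸ s9
  s7 = 0 | (c.0 | 0) ⊢ --c--▸ s9
  s8 = (a.0 + 0 | 0) | (0 | 0) ⊢ --a--▸ s9
  s9 = 0 | (0 | 0) ⊢ stopped
Reachable graph of Q (6 states):
  t0 = d.((d.(0 + 0))\{b} + (a.0 + 0 | 0) | (0 | d.0)) ⊢ --d--▸ t1
  t1 = (d.(0 + 0))\{b} + (a.0 + 0 | 0) | (0 | d.0) ⊢ --a--▸ t2, --d--▸ t3, --d--▸ t4
  t2 = 0 | (0 | d.0) ⊢ --d--▸ t5
  t3 = (0 + 0)\{b} ⊢ stopped
  t4 = (a.0 + 0 | 0) | (0 | 0) ⊢ --a--▸ t5
  t5 = 0 | (0 | 0) ⊢ stopped
Executing dc from P (initial set {s0}):
  after d @ step 1: {s1}
  after c @ step 2: {s3}
  — P admits the full trace.
Executing dc from Q (initial set {t0}):
  after d @ step 1: {t1}
  after c @ step 2: no successor for Q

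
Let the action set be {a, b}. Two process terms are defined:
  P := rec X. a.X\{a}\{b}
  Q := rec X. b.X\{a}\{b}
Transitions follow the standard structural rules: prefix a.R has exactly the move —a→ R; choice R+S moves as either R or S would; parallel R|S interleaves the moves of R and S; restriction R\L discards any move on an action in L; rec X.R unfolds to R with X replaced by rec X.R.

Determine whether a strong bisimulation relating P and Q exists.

P ≁ Q

Reachable graph of P (2 states):
  u0 = rec X. a.X\{a}\{b} ⊢ ··a··> u1
  u1 = (rec X. a.X\{a}\{b})\{a}\{b} ⊢ ∅
Reachable graph of Q (2 states):
  v0 = rec X. b.X\{a}\{b} ⊢ ··b··> v1
  v1 = (rec X. b.X\{a}\{b})\{a}\{b} ⊢ ∅
Bisimilarity quotient blocks:
  B0 = {u0}
  B1 = {u1, v1}
  B2 = {v0}
u0 ∈ B0, v0 ∈ B2 → different blocks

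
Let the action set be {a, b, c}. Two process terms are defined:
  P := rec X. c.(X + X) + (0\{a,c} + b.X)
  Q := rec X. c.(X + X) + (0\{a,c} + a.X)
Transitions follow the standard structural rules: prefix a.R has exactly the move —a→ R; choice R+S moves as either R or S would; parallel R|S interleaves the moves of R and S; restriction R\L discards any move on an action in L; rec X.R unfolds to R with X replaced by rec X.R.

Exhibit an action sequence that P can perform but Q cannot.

b

P's transition system — 2 states:
  s0 = rec X. c.(X + X) + (0\{a,c} + b.X) | -b-> s0, -c-> s1
  s1 = (rec X. c.(X + X) + (0\{a,c} + b.X)) + (rec X. c.(X + X) + (0\{a,c} + b.X)) | -b-> s0, -c-> s1
Q's transition system — 2 states:
  t0 = rec X. c.(X + X) + (0\{a,c} + a.X) | -a-> t0, -c-> t1
  t1 = (rec X. c.(X + X) + (0\{a,c} + a.X)) + (rec X. c.(X + X) + (0\{a,c} + a.X)) | -a-> t0, -c-> t1
Run σ = ⟨b⟩ on P: start {s0}
  [1] b ⇒ {s0}
  P completes σ.
Run σ = ⟨b⟩ on Q: start {t0}
  [1] b ⇒ ∅ (Q stuck)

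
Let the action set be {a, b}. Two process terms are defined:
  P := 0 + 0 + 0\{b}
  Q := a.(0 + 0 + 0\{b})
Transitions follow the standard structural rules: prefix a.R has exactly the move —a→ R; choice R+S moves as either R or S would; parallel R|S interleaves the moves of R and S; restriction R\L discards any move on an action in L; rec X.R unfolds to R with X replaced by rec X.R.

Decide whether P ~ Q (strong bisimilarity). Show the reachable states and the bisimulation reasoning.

Reachable graph of P (1 states):
  p0 = 0 + 0 + 0\{b} | (no moves)
Reachable graph of Q (2 states):
  q0 = a.(0 + 0 + 0\{b}) | =a=> q1
  q1 = 0 + 0 + 0\{b} | (no moves)
Bisimilarity quotient blocks:
  B0 = {p0, q1}
  B1 = {q0}
p0 ∈ B0, q0 ∈ B1 → different blocks

P ≁ Q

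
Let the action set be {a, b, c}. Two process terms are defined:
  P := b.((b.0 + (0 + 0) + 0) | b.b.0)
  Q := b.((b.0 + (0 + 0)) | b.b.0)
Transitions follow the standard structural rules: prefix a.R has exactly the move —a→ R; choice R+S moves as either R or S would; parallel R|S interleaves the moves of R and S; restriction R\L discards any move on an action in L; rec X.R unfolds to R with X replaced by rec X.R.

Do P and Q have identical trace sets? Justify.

YES

Reachable graph of P (7 states):
  m0 = b.((b.0 + (0 + 0) + 0) | b.b.0) has moves -b-> m1
  m1 = (b.0 + (0 + 0) + 0) | b.b.0 has moves -b-> m2, -b-> m3
  m2 = (b.0 + (0 + 0) + 0) | b.0 has moves -b-> m4, -b-> m5
  m3 = 0 | b.b.0 has moves -b-> m5
  m4 = (b.0 + (0 + 0) + 0) | 0 has moves -b-> m6
  m5 = 0 | b.0 has moves -b-> m6
  m6 = 0 | 0 has moves stopped
Reachable graph of Q (7 states):
  n0 = b.((b.0 + (0 + 0)) | b.b.0) has moves -b-> n1
  n1 = (b.0 + (0 + 0)) | b.b.0 has moves -b-> n2, -b-> n3
  n2 = (b.0 + (0 + 0)) | b.0 has moves -b-> n4, -b-> n5
  n3 = 0 | b.b.0 has moves -b-> n5
  n4 = (b.0 + (0 + 0)) | 0 has moves -b-> n6
  n5 = 0 | b.0 has moves -b-> n6
  n6 = 0 | 0 has moves stopped
Bisimilarity quotient blocks:
  B0 = {m0, n0}
  B1 = {m1, n1}
  B2 = {m2, m3, n2, n3}
  B3 = {m4, m5, n4, n5}
  B4 = {m6, n6}
m0 ∈ B0, n0 ∈ B0 → same block
Bisimilar ⇒ trace-equivalent.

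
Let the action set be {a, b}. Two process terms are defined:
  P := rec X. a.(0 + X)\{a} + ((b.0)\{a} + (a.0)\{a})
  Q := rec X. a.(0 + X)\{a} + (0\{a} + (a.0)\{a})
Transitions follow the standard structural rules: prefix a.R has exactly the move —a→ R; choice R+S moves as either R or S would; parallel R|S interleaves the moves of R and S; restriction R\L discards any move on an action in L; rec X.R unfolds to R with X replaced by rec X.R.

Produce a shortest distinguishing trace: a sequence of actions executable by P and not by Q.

P's transition system — 4 states:
  u0 = rec X. a.(0 + X)\{a} + ((b.0)\{a} + (a.0)\{a}) :: —a→ u1, —b→ u2
  u1 = (0 + (rec X. a.(0 + X)\{a} + ((b.0)\{a} + (a.0)\{a})))\{a} :: —b→ u3
  u2 = 0\{a} :: ∅
  u3 = 0\{a}\{a} :: ∅
Q's transition system — 2 states:
  v0 = rec X. a.(0 + X)\{a} + (0\{a} + (a.0)\{a}) :: —a→ v1
  v1 = (0 + (rec X. a.(0 + X)\{a} + (0\{a} + (a.0)\{a})))\{a} :: ∅
Run σ = ⟨b⟩ on P: start {u0}
  step 1 (b): {u2}
  P completes σ.
Run σ = ⟨b⟩ on Q: start {v0}
  step 1 (b): ∅ (Q stuck)

b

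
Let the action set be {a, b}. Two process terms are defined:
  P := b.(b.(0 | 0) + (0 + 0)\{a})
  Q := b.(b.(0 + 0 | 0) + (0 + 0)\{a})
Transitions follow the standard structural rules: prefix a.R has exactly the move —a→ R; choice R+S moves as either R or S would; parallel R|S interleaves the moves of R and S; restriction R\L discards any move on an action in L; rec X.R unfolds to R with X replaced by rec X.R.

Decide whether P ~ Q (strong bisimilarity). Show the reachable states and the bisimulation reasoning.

Reachable graph of P (3 states):
  m0 = b.(b.(0 | 0) + (0 + 0)\{a}) → --b--▸ m1
  m1 = b.(0 | 0) + (0 + 0)\{a} → --b--▸ m2
  m2 = 0 | 0 → (no moves)
Reachable graph of Q (3 states):
  n0 = b.(b.(0 + 0 | 0) + (0 + 0)\{a}) → --b--▸ n1
  n1 = b.(0 + 0 | 0) + (0 + 0)\{a} → --b--▸ n2
  n2 = 0 + 0 | 0 → (no moves)
Bisimilarity quotient blocks:
  B0 = {m0, n0}
  B1 = {m1, n1}
  B2 = {m2, n2}
m0 ∈ B0, n0 ∈ B0 → same block

bisimilar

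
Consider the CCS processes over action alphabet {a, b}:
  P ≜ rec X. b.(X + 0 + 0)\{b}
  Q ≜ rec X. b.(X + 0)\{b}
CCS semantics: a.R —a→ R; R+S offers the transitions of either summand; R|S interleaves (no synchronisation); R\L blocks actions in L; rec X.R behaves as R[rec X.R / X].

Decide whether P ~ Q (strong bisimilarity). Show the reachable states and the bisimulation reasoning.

YES

LTS(P): 2 reachable states
  p0 = rec X. b.(X + 0 + 0)\{b} | -b-> p1
  p1 = ((rec X. b.(X + 0 + 0)\{b}) + 0 + 0)\{b} | deadlocked
LTS(Q): 2 reachable states
  q0 = rec X. b.(X + 0)\{b} | -b-> q1
  q1 = ((rec X. b.(X + 0)\{b}) + 0)\{b} | deadlocked
Partition-refinement fixed point:
  B0 = {p0, q0}
  B1 = {p1, q1}
p0 ∈ B0, q0 ∈ B0 → same block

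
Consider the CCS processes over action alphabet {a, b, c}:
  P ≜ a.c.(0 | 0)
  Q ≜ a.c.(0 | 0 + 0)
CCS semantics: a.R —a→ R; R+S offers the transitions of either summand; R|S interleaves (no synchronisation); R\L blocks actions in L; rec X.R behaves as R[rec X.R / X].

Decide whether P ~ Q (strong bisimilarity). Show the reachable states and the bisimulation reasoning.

Reachable graph of P (3 states):
  u0 = a.c.(0 | 0) → --a--▸ u1
  u1 = c.(0 | 0) → --c--▸ u2
  u2 = 0 | 0 → deadlocked
Reachable graph of Q (3 states):
  v0 = a.c.(0 | 0 + 0) → --a--▸ v1
  v1 = c.(0 | 0 + 0) → --c--▸ v2
  v2 = 0 | 0 + 0 → deadlocked
Coarsest stable partition (strong bisimilarity classes):
  B0 = {u0, v0}
  B1 = {u1, v1}
  B2 = {u2, v2}
u0 ∈ B0, v0 ∈ B0 → same block

bisimilar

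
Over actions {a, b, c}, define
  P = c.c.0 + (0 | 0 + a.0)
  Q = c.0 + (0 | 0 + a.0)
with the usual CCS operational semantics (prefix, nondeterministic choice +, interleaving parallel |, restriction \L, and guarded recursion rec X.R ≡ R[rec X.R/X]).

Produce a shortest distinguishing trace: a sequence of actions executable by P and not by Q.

P's transition system — 3 states:
  p0 = c.c.0 + (0 | 0 + a.0) | -a-> p1, -c-> p2
  p1 = 0 | ·
  p2 = c.0 | -c-> p1
Q's transition system — 2 states:
  q0 = c.0 + (0 | 0 + a.0) | -a-> q1, -c-> q1
  q1 = 0 | ·
Trace ⟨cc⟩ through P, begin at {p0}:
  after c @ step 1: {p2}
  after c @ step 2: {p1}
  P completes σ.
Trace ⟨cc⟩ through Q, begin at {q0}:
  after c @ step 1: {q1}
  after c @ step 2: ∅  — Q cannot continue

cc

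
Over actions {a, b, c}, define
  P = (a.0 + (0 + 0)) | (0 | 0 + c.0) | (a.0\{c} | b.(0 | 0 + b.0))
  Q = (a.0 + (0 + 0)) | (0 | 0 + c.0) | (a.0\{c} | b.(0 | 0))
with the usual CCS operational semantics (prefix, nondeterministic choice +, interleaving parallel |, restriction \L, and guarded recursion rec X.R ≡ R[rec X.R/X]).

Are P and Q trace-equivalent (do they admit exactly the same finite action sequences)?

Reachable graph of P (24 states):
  m0 = (a.0 + (0 + 0)) | (0 | 0 + c.0) | (a.0\{c} | b.(0 | 0 + b.0)) ⊢ —a→ m1, —a→ m2, —b→ m3, —c→ m4
  m1 = (a.0 + (0 + 0)) | (0 | 0 + c.0) | (0\{c} | b.(0 | 0 + b.0)) ⊢ —a→ m5, —b→ m6, —c→ m7
  m2 = 0 | (0 | 0 + c.0) | (a.0\{c} | b.(0 | 0 + b.0)) ⊢ —a→ m5, —b→ m8, —c→ m9
  m3 = (a.0 + (0 + 0)) | (0 | 0 + c.0) | (a.0\{c} | (0 | 0 + b.0)) ⊢ —a→ m6, —a→ m8, —b→ m10, —c→ m11
  m4 = (a.0 + (0 + 0)) | 0 | (a.0\{c} | b.(0 | 0 + b.0)) ⊢ —a→ m7, —a→ m9, —b→ m11
  m5 = 0 | (0 | 0 + c.0) | (0\{c} | b.(0 | 0 + b.0)) ⊢ —b→ m12, —c→ m13
  m6 = (a.0 + (0 + 0)) | (0 | 0 + c.0) | (0\{c} | (0 | 0 + b.0)) ⊢ —a→ m12, —b→ m14, —c→ m15
  m7 = (a.0 + (0 + 0)) | 0 | (0\{c} | b.(0 | 0 + b.0)) ⊢ —a→ m13, —b→ m15
  m8 = 0 | (0 | 0 + c.0) | (a.0\{c} | (0 | 0 + b.0)) ⊢ —a→ m12, —b→ m16, —c→ m17
  m9 = 0 | 0 | (a.0\{c} | b.(0 | 0 + b.0)) ⊢ —a→ m13, —b→ m17
  m10 = (a.0 + (0 + 0)) | (0 | 0 + c.0) | (a.0\{c} | 0) ⊢ —a→ m14, —a→ m16, —c→ m18
  m11 = (a.0 + (0 + 0)) | 0 | (a.0\{c} | (0 | 0 + b.0)) ⊢ —a→ m15, —a→ m17, —b→ m18
  m12 = 0 | (0 | 0 + c.0) | (0\{c} | (0 | 0 + b.0)) ⊢ —b→ m19, —c→ m20
  m13 = 0 | 0 | (0\{c} | b.(0 | 0 + b.0)) ⊢ —b→ m20
  m14 = (a.0 + (0 + 0)) | (0 | 0 + c.0) | (0\{c} | 0) ⊢ —a→ m19, —c→ m21
  m15 = (a.0 + (0 + 0)) | 0 | (0\{c} | (0 | 0 + b.0)) ⊢ —a→ m20, —b→ m21
  m16 = 0 | (0 | 0 + c.0) | (a.0\{c} | 0) ⊢ —a→ m19, —c→ m22
  m17 = 0 | 0 | (a.0\{c} | (0 | 0 + b.0)) ⊢ —a→ m20, —b→ m22
  m18 = (a.0 + (0 + 0)) | 0 | (a.0\{c} | 0) ⊢ —a→ m21, —a→ m22
  m19 = 0 | (0 | 0 + c.0) | (0\{c} | 0) ⊢ —c→ m23
  m20 = 0 | 0 | (0\{c} | (0 | 0 + b.0)) ⊢ —b→ m23
  m21 = (a.0 + (0 + 0)) | 0 | (0\{c} | 0) ⊢ —a→ m23
  m22 = 0 | 0 | (a.0\{c} | 0) ⊢ —a→ m23
  m23 = 0 | 0 | (0\{c} | 0) ⊢ stopped
Reachable graph of Q (16 states):
  n0 = (a.0 + (0 + 0)) | (0 | 0 + c.0) | (a.0\{c} | b.(0 | 0)) ⊢ —a→ n1, —a→ n2, —b→ n3, —c→ n4
  n1 = (a.0 + (0 + 0)) | (0 | 0 + c.0) | (0\{c} | b.(0 | 0)) ⊢ —a→ n5, —b→ n6, —c→ n7
  n2 = 0 | (0 | 0 + c.0) | (a.0\{c} | b.(0 | 0)) ⊢ —a→ n5, —b→ n8, —c→ n9
  n3 = (a.0 + (0 + 0)) | (0 | 0 + c.0) | (a.0\{c} | (0 | 0)) ⊢ —a→ n6, —a→ n8, —c→ n10
  n4 = (a.0 + (0 + 0)) | 0 | (a.0\{c} | b.(0 | 0)) ⊢ —a→ n7, —a→ n9, —b→ n10
  n5 = 0 | (0 | 0 + c.0) | (0\{c} | b.(0 | 0)) ⊢ —b→ n11, —c→ n12
  n6 = (a.0 + (0 + 0)) | (0 | 0 + c.0) | (0\{c} | (0 | 0)) ⊢ —a→ n11, —c→ n13
  n7 = (a.0 + (0 + 0)) | 0 | (0\{c} | b.(0 | 0)) ⊢ —a→ n12, —b→ n13
  n8 = 0 | (0 | 0 + c.0) | (a.0\{c} | (0 | 0)) ⊢ —a→ n11, —c→ n14
  n9 = 0 | 0 | (a.0\{c} | b.(0 | 0)) ⊢ —a→ n12, —b→ n14
  n10 = (a.0 + (0 + 0)) | 0 | (a.0\{c} | (0 | 0)) ⊢ —a→ n13, —a→ n14
  n11 = 0 | (0 | 0 + c.0) | (0\{c} | (0 | 0)) ⊢ —c→ n15
  n12 = 0 | 0 | (0\{c} | b.(0 | 0)) ⊢ —b→ n15
  n13 = (a.0 + (0 + 0)) | 0 | (0\{c} | (0 | 0)) ⊢ —a→ n15
  n14 = 0 | 0 | (a.0\{c} | (0 | 0)) ⊢ —a→ n15
  n15 = 0 | 0 | (0\{c} | (0 | 0)) ⊢ stopped
Run σ = ⟨bb⟩ on P: start {m0}
  after b @ step 1: {m3}
  after b @ step 2: {m10}
  — P admits the full trace.
Run σ = ⟨bb⟩ on Q: start {n0}
  after b @ step 1: {n3}
  after b @ step 2: ∅ (Q stuck)

traces(P) ≠ traces(Q) — witness ⟨bb⟩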